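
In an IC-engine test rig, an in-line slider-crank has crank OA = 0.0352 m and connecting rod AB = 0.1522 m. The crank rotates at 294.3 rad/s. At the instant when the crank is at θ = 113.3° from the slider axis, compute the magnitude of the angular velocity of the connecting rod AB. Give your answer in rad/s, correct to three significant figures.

ω = 294.3 rad/s
The rod makes angle φ with the slider axis where L sinφ = r sinθ; differentiating, L cosφ·φ̇ = r ω cosθ.
L cosφ = √(L² − r² sin²θ) = 0.14873 m.
|ω_rod| = r ω |cosθ| / √(L² − r² sin²θ) = 0.0352·294.3·0.39555/0.14873 = 27.551 rad/s.

27.6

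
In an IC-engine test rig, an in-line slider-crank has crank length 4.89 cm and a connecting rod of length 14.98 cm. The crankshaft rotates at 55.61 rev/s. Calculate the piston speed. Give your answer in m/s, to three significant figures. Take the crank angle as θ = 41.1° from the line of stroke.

14.1

ω = 2π·55.6 = 349.4 rad/s
For an in-line slider-crank, x = r cosθ + √(L² − r² sin²θ), so v = −rω sinθ·[1 + r cosθ/√(L² − r² sin²θ)].
With r = 0.0489 m, L = 0.1498 m, θ = 41.1°: √(L² − r² sin²θ) = 0.14631 m.
v = −0.0489·349.4·0.65738·[1 + 0.0489·0.75356/0.14631] = -14.061 m/s.
|v| = 14.061 m/s.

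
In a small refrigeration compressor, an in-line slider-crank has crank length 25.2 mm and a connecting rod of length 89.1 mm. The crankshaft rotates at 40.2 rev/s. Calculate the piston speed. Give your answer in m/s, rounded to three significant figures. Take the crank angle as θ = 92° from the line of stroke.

6.30

ω = 2π·40.2 = 252.6 rad/s
For an in-line slider-crank, x = r cosθ + √(L² − r² sin²θ), so v = −rω sinθ·[1 + r cosθ/√(L² − r² sin²θ)].
With r = 0.0252 m, L = 0.0891 m, θ = 92°: √(L² − r² sin²θ) = 0.085467 m.
v = −0.0252·252.6·0.99939·[1 + 0.0252·-0.03490/0.085467] = -6.2958 m/s.
|v| = 6.2958 m/s.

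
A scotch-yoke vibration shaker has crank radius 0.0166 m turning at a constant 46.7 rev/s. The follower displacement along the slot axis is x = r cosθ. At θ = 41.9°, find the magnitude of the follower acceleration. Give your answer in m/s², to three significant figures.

1060

ω = 293.4 rad/s (from 46.7 rev/s).
x = r cosθ ⇒ ẍ = −rω² cosθ (ω constant).
|a| = rω²|cosθ| = 0.0166·(293.4)²·|cos 41.9°| = 1063.8 m/s².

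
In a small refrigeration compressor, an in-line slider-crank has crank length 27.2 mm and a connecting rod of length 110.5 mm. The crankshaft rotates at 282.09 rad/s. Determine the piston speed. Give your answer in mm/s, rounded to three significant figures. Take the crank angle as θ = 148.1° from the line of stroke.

ω = 282.1 rad/s
For an in-line slider-crank, x = r cosθ + √(L² − r² sin²θ), so v = −rω sinθ·[1 + r cosθ/√(L² − r² sin²θ)].
With r = 0.0272 m, L = 0.1105 m, θ = 148.1°: √(L² − r² sin²θ) = 0.10956 m.
v = −0.0272·282.1·0.52844·[1 + 0.0272·-0.84897/0.10956] = -3.2 m/s.
|v| = 3.2 m/s = 3200 mm/s.

3200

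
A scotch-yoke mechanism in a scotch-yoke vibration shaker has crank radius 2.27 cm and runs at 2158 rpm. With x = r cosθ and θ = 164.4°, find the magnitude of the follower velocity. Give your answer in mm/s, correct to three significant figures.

ω = 226 rad/s (from 2158 rpm).
x = r cosθ ⇒ ẋ = −rω sinθ.
|v| = rω|sinθ| = 0.0227·226·|sin 164.4°| = 1.3795 m/s = 1379.5 mm/s.

1380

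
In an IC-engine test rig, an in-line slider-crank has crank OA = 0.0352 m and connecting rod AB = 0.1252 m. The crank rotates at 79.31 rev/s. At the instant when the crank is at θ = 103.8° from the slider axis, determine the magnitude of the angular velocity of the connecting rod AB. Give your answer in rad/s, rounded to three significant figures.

ω = 498.3 rad/s (converted from 79.31 rev/s).
The rod makes angle φ with the slider axis where L sinφ = r sinθ; differentiating, L cosφ·φ̇ = r ω cosθ.
L cosφ = √(L² − r² sin²θ) = 0.12044 m.
|ω_rod| = r ω |cosθ| / √(L² − r² sin²θ) = 0.0352·498.3·0.23853/0.12044 = 34.739 rad/s.

34.7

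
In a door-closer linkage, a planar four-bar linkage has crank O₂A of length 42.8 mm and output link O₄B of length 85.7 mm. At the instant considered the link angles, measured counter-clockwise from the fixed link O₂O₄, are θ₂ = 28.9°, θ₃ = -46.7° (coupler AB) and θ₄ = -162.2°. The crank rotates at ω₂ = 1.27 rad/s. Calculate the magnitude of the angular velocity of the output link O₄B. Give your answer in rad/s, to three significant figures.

ω₂ = 1.27 rad/s
Differentiating the loop-closure r₂e^{iθ₂}+r₃e^{iθ₃}=r₁+r₄e^{iθ₄} gives r₂ω₂e^{iθ₂}+r₃ω₃e^{iθ₃}=r₄ω₄e^{iθ₄}.
Eliminating the other unknown: ω₄ = r₂ω₂ sin(θ₂−θ₃) / [r₄ sin(θ₄−θ₃)].
Numerator sine = +0.96858; denominator sine = -0.90259.
Result = 0.0428·1.27·(+0.96858) / (0.0857·(-0.90259)) = -0.68064 rad/s; magnitude 0.68064 rad/s.

0.681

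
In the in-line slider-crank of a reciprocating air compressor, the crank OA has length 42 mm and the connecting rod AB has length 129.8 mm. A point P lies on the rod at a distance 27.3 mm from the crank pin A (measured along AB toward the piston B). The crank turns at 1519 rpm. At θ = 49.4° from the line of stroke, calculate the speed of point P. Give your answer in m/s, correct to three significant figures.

6.32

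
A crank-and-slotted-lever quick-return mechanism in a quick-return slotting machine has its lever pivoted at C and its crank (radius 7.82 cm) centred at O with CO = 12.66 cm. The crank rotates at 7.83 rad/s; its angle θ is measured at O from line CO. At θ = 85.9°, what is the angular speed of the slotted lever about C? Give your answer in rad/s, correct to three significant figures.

2.27

ω = 7.83 rad/s
Crank pin A relative to C: A = (d + r cosθ, r sinθ); lever angle φ = atan2(r sinθ, d + r cosθ).
Differentiating tanφ: φ̇ = rω(d cosθ + r)/(d² + r² + 2dr cosθ).
d² + r² + 2dr cosθ = |CA|² = 0.0235585 m²;  d cosθ + r = +0.087252 m.
|ω_lever| = |0.0782·7.83·+0.087252| / 0.0235585 = 2.2677 rad/s.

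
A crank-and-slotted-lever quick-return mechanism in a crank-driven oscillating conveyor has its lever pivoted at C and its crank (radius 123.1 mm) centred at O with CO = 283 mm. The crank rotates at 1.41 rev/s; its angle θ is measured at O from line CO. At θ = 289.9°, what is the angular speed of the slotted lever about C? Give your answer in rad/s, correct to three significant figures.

ω = 8.859 rad/s (from 1.41 rev/s).
Crank pin A relative to C: A = (d + r cosθ, r sinθ); lever angle φ = atan2(r sinθ, d + r cosθ).
Differentiating tanφ: φ̇ = rω(d cosθ + r)/(d² + r² + 2dr cosθ).
d² + r² + 2dr cosθ = |CA|² = 0.118958 m²;  d cosθ + r = +0.21943 m.
|ω_lever| = |0.1231·8.859·+0.21943| / 0.118958 = 2.0117 rad/s.

2.01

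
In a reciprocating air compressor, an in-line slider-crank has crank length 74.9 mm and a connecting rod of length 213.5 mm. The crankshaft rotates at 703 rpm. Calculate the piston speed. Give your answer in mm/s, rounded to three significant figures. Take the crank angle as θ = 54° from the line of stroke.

5420

ω = 2π·703/60 = 73.62 rad/s
For an in-line slider-crank, x = r cosθ + √(L² − r² sin²θ), so v = −rω sinθ·[1 + r cosθ/√(L² − r² sin²θ)].
With r = 0.0749 m, L = 0.2135 m, θ = 54°: √(L² − r² sin²θ) = 0.20472 m.
v = −0.0749·73.62·0.80902·[1 + 0.0749·0.58779/0.20472] = -5.4202 m/s.
|v| = 5.4202 m/s = 5420.2 mm/s.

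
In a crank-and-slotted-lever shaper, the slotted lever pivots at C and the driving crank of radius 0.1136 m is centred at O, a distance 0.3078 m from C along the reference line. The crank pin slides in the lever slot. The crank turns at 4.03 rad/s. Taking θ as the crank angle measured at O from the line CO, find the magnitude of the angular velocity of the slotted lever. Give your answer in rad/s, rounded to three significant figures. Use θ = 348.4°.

ω = 4.03 rad/s
Crank pin A relative to C: A = (d + r cosθ, r sinθ); lever angle φ = atan2(r sinθ, d + r cosθ).
Differentiating tanφ: φ̇ = rω(d cosθ + r)/(d² + r² + 2dr cosθ).
d² + r² + 2dr cosθ = |CA|² = 0.17615 m²;  d cosθ + r = +0.41511 m.
|ω_lever| = |0.1136·4.03·+0.41511| / 0.17615 = 1.0789 rad/s.

1.08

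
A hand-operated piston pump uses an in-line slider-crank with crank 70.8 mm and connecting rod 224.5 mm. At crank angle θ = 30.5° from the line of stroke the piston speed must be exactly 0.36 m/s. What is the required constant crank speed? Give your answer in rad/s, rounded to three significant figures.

7.86

For an in-line slider-crank, |v_piston| = rω|sinθ|·[1 + r cosθ/√(L² − r² sin²θ)].
With r = 0.0708 m, L = 0.2245 m, θ = 30.5°: the bracketed kinematic factor |dx/dθ| = 0.045826 m.
ω = v/|dx/dθ| = 0.36/0.045826 = 7.8559 rad/s.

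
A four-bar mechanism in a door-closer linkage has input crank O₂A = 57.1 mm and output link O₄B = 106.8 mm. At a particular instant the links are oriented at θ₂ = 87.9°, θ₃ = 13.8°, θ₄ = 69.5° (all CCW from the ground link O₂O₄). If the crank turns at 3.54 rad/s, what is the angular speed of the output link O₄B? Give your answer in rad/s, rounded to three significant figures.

2.20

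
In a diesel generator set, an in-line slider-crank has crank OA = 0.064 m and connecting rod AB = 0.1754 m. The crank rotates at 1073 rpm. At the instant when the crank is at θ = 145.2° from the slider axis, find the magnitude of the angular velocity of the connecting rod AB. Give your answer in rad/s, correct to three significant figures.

ω = 112.4 rad/s (converted from 1073 rpm).
The rod makes angle φ with the slider axis where L sinφ = r sinθ; differentiating, L cosφ·φ̇ = r ω cosθ.
L cosφ = √(L² − r² sin²θ) = 0.17155 m.
|ω_rod| = r ω |cosθ| / √(L² − r² sin²θ) = 0.064·112.4·0.82115/0.17155 = 34.421 rad/s.

34.4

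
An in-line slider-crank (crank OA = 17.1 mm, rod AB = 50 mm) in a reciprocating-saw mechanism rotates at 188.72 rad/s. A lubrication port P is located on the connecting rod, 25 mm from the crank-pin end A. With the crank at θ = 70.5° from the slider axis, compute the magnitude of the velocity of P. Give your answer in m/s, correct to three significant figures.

3.27

ω = 188.7 rad/s.  Crank-pin speed |V_A| = rω = 3.2271 m/s, perpendicular to OA.
Rod angle: sinφ = −(r/L) sinθ ⇒ φ = -18.807°; ω_rod = −rω cosθ/√(L²−r²sin²θ) = -22.76 rad/s.
V_P = V_A + ω_rod × AP, with AP = 0.025 m along the rod.
Components: V_Px = −rω sinθ − a·ω_rod·sinφ = -3.2254 m/s;  V_Py = rω cosθ + a·ω_rod·cosφ = +0.53862 m/s.
|V_P| = √(V_Px² + V_Py²) = 3.2701 m/s.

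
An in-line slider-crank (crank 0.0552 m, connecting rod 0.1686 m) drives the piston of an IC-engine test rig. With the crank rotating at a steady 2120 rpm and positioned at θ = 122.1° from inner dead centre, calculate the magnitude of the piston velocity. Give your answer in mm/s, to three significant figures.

8500

ω = 2π·2120/60 = 222 rad/s
For an in-line slider-crank, x = r cosθ + √(L² − r² sin²θ), so v = −rω sinθ·[1 + r cosθ/√(L² − r² sin²θ)].
With r = 0.0552 m, L = 0.1686 m, θ = 122.1°: √(L² − r² sin²θ) = 0.16199 m.
v = −0.0552·222·0.84712·[1 + 0.0552·-0.53140/0.16199] = -8.5014 m/s.
|v| = 8.5014 m/s = 8501.4 mm/s.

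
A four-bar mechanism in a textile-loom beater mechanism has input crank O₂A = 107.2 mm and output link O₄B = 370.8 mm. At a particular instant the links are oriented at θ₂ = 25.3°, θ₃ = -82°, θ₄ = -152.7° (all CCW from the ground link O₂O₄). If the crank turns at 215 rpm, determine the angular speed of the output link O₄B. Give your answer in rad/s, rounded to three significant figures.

ω₂ = 22.51 rad/s (from 215 rpm).
Differentiating the loop-closure r₂e^{iθ₂}+r₃e^{iθ₃}=r₁+r₄e^{iθ₄} gives r₂ω₂e^{iθ₂}+r₃ω₃e^{iθ₃}=r₄ω₄e^{iθ₄}.
Eliminating the other unknown: ω₄ = r₂ω₂ sin(θ₂−θ₃) / [r₄ sin(θ₄−θ₃)].
Numerator sine = +0.95476; denominator sine = -0.94380.
Result = 0.1072·22.51·(+0.95476) / (0.3708·(-0.94380)) = -6.5847 rad/s; magnitude 6.5847 rad/s.

6.58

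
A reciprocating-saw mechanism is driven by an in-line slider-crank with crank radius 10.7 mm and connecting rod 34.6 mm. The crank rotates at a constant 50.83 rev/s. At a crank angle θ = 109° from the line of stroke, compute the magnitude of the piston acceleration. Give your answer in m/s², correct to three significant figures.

ω = 2π·50.8 = 319.4 rad/s
x(θ) = r cosθ + √(L² − r² sin²θ); with ω constant, a = ω²·d²x/dθ².
d²x/dθ² = −r cosθ − r²(cos2θ)/√u − r⁴ sin²2θ/(4u^{3/2}),  u = L² − r² sin²θ = 0.00109481 m².
Substituting r = 0.0107 m, L = 0.0346 m, θ = 109°: d²x/dθ² = +0.006176 m.
a = ω²·d²x/dθ² = (319.4)²·(+0.006176) = +629.95 m/s²;  |a| = 629.95 m/s².

630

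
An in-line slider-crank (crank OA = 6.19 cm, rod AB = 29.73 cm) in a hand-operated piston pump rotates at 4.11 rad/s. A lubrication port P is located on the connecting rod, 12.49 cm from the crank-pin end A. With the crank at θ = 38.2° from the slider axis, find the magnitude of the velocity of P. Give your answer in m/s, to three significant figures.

0.204

ω = 4.11 rad/s.  Crank-pin speed |V_A| = rω = 0.25441 m/s, perpendicular to OA.
Rod angle: sinφ = −(r/L) sinθ ⇒ φ = -7.398°; ω_rod = −rω cosθ/√(L²−r²sin²θ) = -0.67813 rad/s.
V_P = V_A + ω_rod × AP, with AP = 0.1249 m along the rod.
Components: V_Px = −rω sinθ − a·ω_rod·sinφ = -0.16823 m/s;  V_Py = rω cosθ + a·ω_rod·cosφ = +0.11594 m/s.
|V_P| = √(V_Px² + V_Py²) = 0.20431 m/s.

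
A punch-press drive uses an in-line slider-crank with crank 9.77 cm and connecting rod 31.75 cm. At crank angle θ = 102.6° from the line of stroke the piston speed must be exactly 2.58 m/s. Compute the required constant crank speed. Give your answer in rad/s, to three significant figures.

29.1

For an in-line slider-crank, |v_piston| = rω|sinθ|·[1 + r cosθ/√(L² − r² sin²θ)].
With r = 0.0977 m, L = 0.3175 m, θ = 102.6°: the bracketed kinematic factor |dx/dθ| = 0.088637 m.
ω = v/|dx/dθ| = 2.58/0.088637 = 29.107 rad/s.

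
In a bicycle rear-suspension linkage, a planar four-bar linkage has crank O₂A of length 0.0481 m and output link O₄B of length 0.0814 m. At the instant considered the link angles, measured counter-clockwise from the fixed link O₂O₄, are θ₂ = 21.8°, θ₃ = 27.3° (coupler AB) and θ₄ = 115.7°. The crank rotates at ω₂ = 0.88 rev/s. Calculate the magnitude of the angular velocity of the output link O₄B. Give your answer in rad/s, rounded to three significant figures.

0.313

ω₂ = 5.529 rad/s (from 0.88 rev/s).
Differentiating the loop-closure r₂e^{iθ₂}+r₃e^{iθ₃}=r₁+r₄e^{iθ₄} gives r₂ω₂e^{iθ₂}+r₃ω₃e^{iθ₃}=r₄ω₄e^{iθ₄}.
Eliminating the other unknown: ω₄ = r₂ω₂ sin(θ₂−θ₃) / [r₄ sin(θ₄−θ₃)].
Numerator sine = -0.09585; denominator sine = +0.99961.
Result = 0.0481·5.529·(-0.09585) / (0.0814·(+0.99961)) = -0.31327 rad/s; magnitude 0.31327 rad/s.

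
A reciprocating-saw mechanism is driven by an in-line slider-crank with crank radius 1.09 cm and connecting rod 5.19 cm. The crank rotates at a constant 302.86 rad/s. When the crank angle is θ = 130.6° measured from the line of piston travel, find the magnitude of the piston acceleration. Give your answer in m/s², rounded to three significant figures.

681

ω = 302.9 rad/s
x(θ) = r cosθ + √(L² − r² sin²θ); with ω constant, a = ω²·d²x/dθ².
d²x/dθ² = −r cosθ − r²(cos2θ)/√u − r⁴ sin²2θ/(4u^{3/2}),  u = L² − r² sin²θ = 0.00262512 m².
Substituting r = 0.0109 m, L = 0.0519 m, θ = 130.6°: d²x/dθ² = +0.0074226 m.
a = ω²·d²x/dθ² = (302.9)²·(+0.0074226) = +680.83 m/s²;  |a| = 680.83 m/s².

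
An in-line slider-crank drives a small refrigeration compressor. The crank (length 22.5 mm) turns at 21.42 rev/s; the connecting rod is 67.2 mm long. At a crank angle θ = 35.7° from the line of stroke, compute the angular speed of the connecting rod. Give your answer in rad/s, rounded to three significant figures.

37.3

ω = 134.6 rad/s (converted from 21.42 rev/s).
The rod makes angle φ with the slider axis where L sinφ = r sinθ; differentiating, L cosφ·φ̇ = r ω cosθ.
L cosφ = √(L² − r² sin²θ) = 0.065905 m.
|ω_rod| = r ω |cosθ| / √(L² − r² sin²θ) = 0.0225·134.6·0.81208/0.065905 = 37.313 rad/s.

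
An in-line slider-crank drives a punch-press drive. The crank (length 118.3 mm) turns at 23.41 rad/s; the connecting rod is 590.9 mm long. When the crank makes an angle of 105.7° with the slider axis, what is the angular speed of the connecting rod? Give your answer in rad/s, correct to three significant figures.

1.29

ω = 23.41 rad/s
The rod makes angle φ with the slider axis where L sinφ = r sinθ; differentiating, L cosφ·φ̇ = r ω cosθ.
L cosφ = √(L² − r² sin²θ) = 0.57982 m.
|ω_rod| = r ω |cosθ| / √(L² − r² sin²θ) = 0.1183·23.41·0.27060/0.57982 = 1.2925 rad/s.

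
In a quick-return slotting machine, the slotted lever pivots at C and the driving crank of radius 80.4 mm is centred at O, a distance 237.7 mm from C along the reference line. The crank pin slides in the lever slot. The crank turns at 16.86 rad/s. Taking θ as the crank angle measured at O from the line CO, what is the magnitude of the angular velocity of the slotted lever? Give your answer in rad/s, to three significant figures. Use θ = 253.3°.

ω = 16.86 rad/s
Crank pin A relative to C: A = (d + r cosθ, r sinθ); lever angle φ = atan2(r sinθ, d + r cosθ).
Differentiating tanφ: φ̇ = rω(d cosθ + r)/(d² + r² + 2dr cosθ).
d² + r² + 2dr cosθ = |CA|² = 0.0519819 m²;  d cosθ + r = +0.012094 m.
|ω_lever| = |0.0804·16.86·+0.012094| / 0.0519819 = 0.31539 rad/s.

0.315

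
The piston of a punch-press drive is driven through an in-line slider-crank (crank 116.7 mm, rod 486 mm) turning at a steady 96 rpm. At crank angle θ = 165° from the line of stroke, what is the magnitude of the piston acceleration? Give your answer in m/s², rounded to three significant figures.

8.92

ω = 2π·96/60 = 10.05 rad/s
x(θ) = r cosθ + √(L² − r² sin²θ); with ω constant, a = ω²·d²x/dθ².
d²x/dθ² = −r cosθ − r²(cos2θ)/√u − r⁴ sin²2θ/(4u^{3/2}),  u = L² − r² sin²θ = 0.235284 m².
Substituting r = 0.1167 m, L = 0.486 m, θ = 165°: d²x/dθ² = +0.088307 m.
a = ω²·d²x/dθ² = (10.05)²·(+0.088307) = +8.9247 m/s²;  |a| = 8.9247 m/s².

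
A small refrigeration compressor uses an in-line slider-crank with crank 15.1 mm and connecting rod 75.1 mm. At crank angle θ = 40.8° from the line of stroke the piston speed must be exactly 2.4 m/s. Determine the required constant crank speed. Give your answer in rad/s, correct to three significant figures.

211

For an in-line slider-crank, |v_piston| = rω|sinθ|·[1 + r cosθ/√(L² − r² sin²θ)].
With r = 0.0151 m, L = 0.0751 m, θ = 40.8°: the bracketed kinematic factor |dx/dθ| = 0.011382 m.
ω = v/|dx/dθ| = 2.4/0.011382 = 210.87 rad/s.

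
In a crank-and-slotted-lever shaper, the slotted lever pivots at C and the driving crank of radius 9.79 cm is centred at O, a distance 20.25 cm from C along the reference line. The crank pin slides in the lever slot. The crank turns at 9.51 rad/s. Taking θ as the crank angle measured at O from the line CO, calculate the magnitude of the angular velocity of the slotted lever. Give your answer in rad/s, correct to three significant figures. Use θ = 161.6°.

ω = 9.51 rad/s
Crank pin A relative to C: A = (d + r cosθ, r sinθ); lever angle φ = atan2(r sinθ, d + r cosθ).
Differentiating tanφ: φ̇ = rω(d cosθ + r)/(d² + r² + 2dr cosθ).
d² + r² + 2dr cosθ = |CA|² = 0.0129682 m²;  d cosθ + r = -0.094247 m.
|ω_lever| = |0.0979·9.51·-0.094247| / 0.0129682 = 6.7663 rad/s.

6.77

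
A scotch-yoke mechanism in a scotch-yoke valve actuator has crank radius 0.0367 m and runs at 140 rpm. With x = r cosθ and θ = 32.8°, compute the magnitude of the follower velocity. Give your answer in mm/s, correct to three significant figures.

291

ω = 14.66 rad/s (from 140 rpm).
x = r cosθ ⇒ ẋ = −rω sinθ.
|v| = rω|sinθ| = 0.0367·14.66·|sin 32.8°| = 0.29147 m/s = 291.47 mm/s.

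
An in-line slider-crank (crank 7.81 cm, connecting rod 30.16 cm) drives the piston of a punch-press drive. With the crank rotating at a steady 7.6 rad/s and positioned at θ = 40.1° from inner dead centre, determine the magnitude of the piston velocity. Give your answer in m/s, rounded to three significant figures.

ω = 7.6 rad/s
For an in-line slider-crank, x = r cosθ + √(L² − r² sin²θ), so v = −rω sinθ·[1 + r cosθ/√(L² − r² sin²θ)].
With r = 0.0781 m, L = 0.3016 m, θ = 40.1°: √(L² − r² sin²θ) = 0.29737 m.
v = −0.0781·7.6·0.64412·[1 + 0.0781·0.76492/0.29737] = -0.45913 m/s.
|v| = 0.45913 m/s.

0.459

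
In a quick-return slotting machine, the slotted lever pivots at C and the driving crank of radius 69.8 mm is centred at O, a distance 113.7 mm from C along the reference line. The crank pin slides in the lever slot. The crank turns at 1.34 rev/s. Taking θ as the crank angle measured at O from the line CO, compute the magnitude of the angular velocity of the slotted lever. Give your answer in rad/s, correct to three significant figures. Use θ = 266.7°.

ω = 8.419 rad/s (from 1.34 rev/s).
Crank pin A relative to C: A = (d + r cosθ, r sinθ); lever angle φ = atan2(r sinθ, d + r cosθ).
Differentiating tanφ: φ̇ = rω(d cosθ + r)/(d² + r² + 2dr cosθ).
d² + r² + 2dr cosθ = |CA|² = 0.016886 m²;  d cosθ + r = +0.063255 m.
|ω_lever| = |0.0698·8.419·+0.063255| / 0.016886 = 2.2014 rad/s.

2.20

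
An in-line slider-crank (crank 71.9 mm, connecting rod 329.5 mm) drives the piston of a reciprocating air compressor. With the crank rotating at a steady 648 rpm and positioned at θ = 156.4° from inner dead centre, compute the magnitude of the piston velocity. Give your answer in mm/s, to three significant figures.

ω = 2π·648/60 = 67.86 rad/s
For an in-line slider-crank, x = r cosθ + √(L² − r² sin²θ), so v = −rω sinθ·[1 + r cosθ/√(L² − r² sin²θ)].
With r = 0.0719 m, L = 0.3295 m, θ = 156.4°: √(L² − r² sin²θ) = 0.32824 m.
v = −0.0719·67.86·0.40035·[1 + 0.0719·-0.91636/0.32824] = -1.5612 m/s.
|v| = 1.5612 m/s = 1561.2 mm/s.

1560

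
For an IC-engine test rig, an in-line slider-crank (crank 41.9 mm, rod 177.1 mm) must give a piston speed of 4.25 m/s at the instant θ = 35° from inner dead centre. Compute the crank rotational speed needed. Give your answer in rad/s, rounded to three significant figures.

For an in-line slider-crank, |v_piston| = rω|sinθ|·[1 + r cosθ/√(L² − r² sin²θ)].
With r = 0.0419 m, L = 0.1771 m, θ = 35°: the bracketed kinematic factor |dx/dθ| = 0.028734 m.
ω = v/|dx/dθ| = 4.25/0.028734 = 147.91 rad/s.

148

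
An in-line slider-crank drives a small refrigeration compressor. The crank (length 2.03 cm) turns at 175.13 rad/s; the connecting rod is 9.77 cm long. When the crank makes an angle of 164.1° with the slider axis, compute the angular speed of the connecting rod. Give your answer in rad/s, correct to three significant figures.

ω = 175.1 rad/s
The rod makes angle φ with the slider axis where L sinφ = r sinθ; differentiating, L cosφ·φ̇ = r ω cosθ.
L cosφ = √(L² − r² sin²θ) = 0.097542 m.
|ω_rod| = r ω |cosθ| / √(L² − r² sin²θ) = 0.0203·175.1·0.96174/0.097542 = 35.053 rad/s.

35.1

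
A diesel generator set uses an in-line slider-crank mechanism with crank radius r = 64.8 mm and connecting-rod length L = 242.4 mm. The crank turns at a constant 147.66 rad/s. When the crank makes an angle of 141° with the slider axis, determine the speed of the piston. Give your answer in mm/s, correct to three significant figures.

ω = 147.7 rad/s
For an in-line slider-crank, x = r cosθ + √(L² − r² sin²θ), so v = −rω sinθ·[1 + r cosθ/√(L² − r² sin²θ)].
With r = 0.0648 m, L = 0.2424 m, θ = 141°: √(L² − r² sin²θ) = 0.23895 m.
v = −0.0648·147.7·0.62932·[1 + 0.0648·-0.77715/0.23895] = -4.7525 m/s.
|v| = 4.7525 m/s = 4752.5 mm/s.

4750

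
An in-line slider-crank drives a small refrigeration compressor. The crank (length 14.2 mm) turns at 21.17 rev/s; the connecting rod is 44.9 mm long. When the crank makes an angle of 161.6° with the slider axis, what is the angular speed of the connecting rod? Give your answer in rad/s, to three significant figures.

ω = 133 rad/s (converted from 21.17 rev/s).
The rod makes angle φ with the slider axis where L sinφ = r sinθ; differentiating, L cosφ·φ̇ = r ω cosθ.
L cosφ = √(L² − r² sin²θ) = 0.044676 m.
|ω_rod| = r ω |cosθ| / √(L² − r² sin²θ) = 0.0142·133·0.94888/0.044676 = 40.117 rad/s.

40.1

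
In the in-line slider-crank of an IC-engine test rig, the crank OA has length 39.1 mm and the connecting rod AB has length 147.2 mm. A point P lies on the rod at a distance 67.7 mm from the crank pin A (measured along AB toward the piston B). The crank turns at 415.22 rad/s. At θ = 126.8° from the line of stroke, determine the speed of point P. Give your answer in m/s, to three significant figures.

13.1

ω = 415.2 rad/s.  Crank-pin speed |V_A| = rω = 16.235 m/s, perpendicular to OA.
Rod angle: sinφ = −(r/L) sinθ ⇒ φ = -12.280°; ω_rod = −rω cosθ/√(L²−r²sin²θ) = +67.615 rad/s.
V_P = V_A + ω_rod × AP, with AP = 0.0677 m along the rod.
Components: V_Px = −rω sinθ − a·ω_rod·sinφ = -12.026 m/s;  V_Py = rω cosθ + a·ω_rod·cosφ = -5.2524 m/s.
|V_P| = √(V_Px² + V_Py²) = 13.123 m/s.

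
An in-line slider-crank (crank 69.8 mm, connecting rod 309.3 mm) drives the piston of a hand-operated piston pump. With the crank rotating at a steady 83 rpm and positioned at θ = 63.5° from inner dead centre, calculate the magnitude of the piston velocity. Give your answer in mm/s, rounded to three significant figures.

599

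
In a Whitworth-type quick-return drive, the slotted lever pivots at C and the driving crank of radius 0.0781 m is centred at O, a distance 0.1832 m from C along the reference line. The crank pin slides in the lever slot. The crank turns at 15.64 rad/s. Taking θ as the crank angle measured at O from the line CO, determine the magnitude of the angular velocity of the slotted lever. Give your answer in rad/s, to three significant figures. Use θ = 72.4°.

3.37

ω = 15.64 rad/s
Crank pin A relative to C: A = (d + r cosθ, r sinθ); lever angle φ = atan2(r sinθ, d + r cosθ).
Differentiating tanφ: φ̇ = rω(d cosθ + r)/(d² + r² + 2dr cosθ).
d² + r² + 2dr cosθ = |CA|² = 0.0483144 m²;  d cosθ + r = +0.13349 m.
|ω_lever| = |0.0781·15.64·+0.13349| / 0.0483144 = 3.375 rad/s.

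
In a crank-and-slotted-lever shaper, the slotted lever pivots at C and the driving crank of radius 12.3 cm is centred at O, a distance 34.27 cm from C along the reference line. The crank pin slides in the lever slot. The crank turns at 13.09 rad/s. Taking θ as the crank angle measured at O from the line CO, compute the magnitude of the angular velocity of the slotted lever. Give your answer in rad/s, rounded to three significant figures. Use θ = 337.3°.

ω = 13.09 rad/s
Crank pin A relative to C: A = (d + r cosθ, r sinθ); lever angle φ = atan2(r sinθ, d + r cosθ).
Differentiating tanφ: φ̇ = rω(d cosθ + r)/(d² + r² + 2dr cosθ).
d² + r² + 2dr cosθ = |CA|² = 0.210346 m²;  d cosθ + r = +0.43915 m.
|ω_lever| = |0.123·13.09·+0.43915| / 0.210346 = 3.3615 rad/s.

3.36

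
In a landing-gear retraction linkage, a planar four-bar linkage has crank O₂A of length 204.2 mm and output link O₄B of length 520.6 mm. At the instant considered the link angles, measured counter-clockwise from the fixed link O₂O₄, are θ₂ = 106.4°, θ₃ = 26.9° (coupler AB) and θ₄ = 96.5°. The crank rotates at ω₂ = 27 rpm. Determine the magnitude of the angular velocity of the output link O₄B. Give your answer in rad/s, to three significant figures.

ω₂ = 2.827 rad/s (from 27 rpm).
Differentiating the loop-closure r₂e^{iθ₂}+r₃e^{iθ₃}=r₁+r₄e^{iθ₄} gives r₂ω₂e^{iθ₂}+r₃ω₃e^{iθ₃}=r₄ω₄e^{iθ₄}.
Eliminating the other unknown: ω₄ = r₂ω₂ sin(θ₂−θ₃) / [r₄ sin(θ₄−θ₃)].
Numerator sine = +0.98325; denominator sine = +0.93728.
Result = 0.2042·2.827·(+0.98325) / (0.5206·(+0.93728)) = +1.1634 rad/s; magnitude 1.1634 rad/s.

1.16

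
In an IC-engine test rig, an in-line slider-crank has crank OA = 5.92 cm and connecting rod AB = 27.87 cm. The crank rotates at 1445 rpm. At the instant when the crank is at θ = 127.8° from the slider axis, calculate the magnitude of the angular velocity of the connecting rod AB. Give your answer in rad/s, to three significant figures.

20.0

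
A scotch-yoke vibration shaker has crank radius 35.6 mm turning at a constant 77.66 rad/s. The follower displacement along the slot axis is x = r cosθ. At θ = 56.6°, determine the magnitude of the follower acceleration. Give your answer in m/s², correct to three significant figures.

118

ω = 77.66 rad/s
x = r cosθ ⇒ ẍ = −rω² cosθ (ω constant).
|a| = rω²|cosθ| = 0.0356·(77.66)²·|cos 56.6°| = 118.19 m/s².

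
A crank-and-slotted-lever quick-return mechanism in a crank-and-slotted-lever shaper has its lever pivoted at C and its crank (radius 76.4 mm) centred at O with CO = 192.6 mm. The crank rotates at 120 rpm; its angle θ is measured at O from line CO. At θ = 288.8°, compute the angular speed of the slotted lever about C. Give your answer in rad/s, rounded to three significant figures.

ω = 12.57 rad/s (from 120 rpm).
Crank pin A relative to C: A = (d + r cosθ, r sinθ); lever angle φ = atan2(r sinθ, d + r cosθ).
Differentiating tanφ: φ̇ = rω(d cosθ + r)/(d² + r² + 2dr cosθ).
d² + r² + 2dr cosθ = |CA|² = 0.0524158 m²;  d cosθ + r = +0.13847 m.
|ω_lever| = |0.0764·12.57·+0.13847| / 0.0524158 = 2.5362 rad/s.

2.54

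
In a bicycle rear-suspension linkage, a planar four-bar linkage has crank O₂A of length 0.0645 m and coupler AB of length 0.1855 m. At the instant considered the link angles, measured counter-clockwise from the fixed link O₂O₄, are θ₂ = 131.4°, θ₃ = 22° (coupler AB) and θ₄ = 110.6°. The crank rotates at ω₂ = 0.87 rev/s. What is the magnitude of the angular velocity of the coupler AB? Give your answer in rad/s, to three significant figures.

ω₂ = 5.466 rad/s (from 0.87 rev/s).
Differentiating the loop-closure r₂e^{iθ₂}+r₃e^{iθ₃}=r₁+r₄e^{iθ₄} gives r₂ω₂e^{iθ₂}+r₃ω₃e^{iθ₃}=r₄ω₄e^{iθ₄}.
Eliminating the other unknown: ω₃ = r₂ω₂ sin(θ₄−θ₂) / [r₃ sin(θ₃−θ₄)].
Numerator sine = -0.35511; denominator sine = -0.99970.
Result = 0.0645·5.466·(-0.35511) / (0.1855·(-0.99970)) = +0.67516 rad/s; magnitude 0.67516 rad/s.

0.675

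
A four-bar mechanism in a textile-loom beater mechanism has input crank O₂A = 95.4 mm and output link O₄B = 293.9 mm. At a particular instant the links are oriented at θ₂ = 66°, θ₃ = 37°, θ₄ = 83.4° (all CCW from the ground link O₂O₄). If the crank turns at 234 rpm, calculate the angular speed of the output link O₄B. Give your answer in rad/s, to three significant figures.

ω₂ = 24.5 rad/s (from 234 rpm).
Differentiating the loop-closure r₂e^{iθ₂}+r₃e^{iθ₃}=r₁+r₄e^{iθ₄} gives r₂ω₂e^{iθ₂}+r₃ω₃e^{iθ₃}=r₄ω₄e^{iθ₄}.
Eliminating the other unknown: ω₄ = r₂ω₂ sin(θ₂−θ₃) / [r₄ sin(θ₄−θ₃)].
Numerator sine = +0.48481; denominator sine = +0.72417.
Result = 0.0954·24.5·(+0.48481) / (0.2939·(+0.72417)) = +5.325 rad/s; magnitude 5.325 rad/s.

5.33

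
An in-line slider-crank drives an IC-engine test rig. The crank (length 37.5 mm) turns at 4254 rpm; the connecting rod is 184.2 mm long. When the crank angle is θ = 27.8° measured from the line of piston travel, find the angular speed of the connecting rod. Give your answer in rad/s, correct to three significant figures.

ω = 445.5 rad/s (converted from 4254 rpm).
The rod makes angle φ with the slider axis where L sinφ = r sinθ; differentiating, L cosφ·φ̇ = r ω cosθ.
L cosφ = √(L² − r² sin²θ) = 0.18337 m.
|ω_rod| = r ω |cosθ| / √(L² − r² sin²θ) = 0.0375·445.5·0.88458/0.18337 = 80.588 rad/s.

80.6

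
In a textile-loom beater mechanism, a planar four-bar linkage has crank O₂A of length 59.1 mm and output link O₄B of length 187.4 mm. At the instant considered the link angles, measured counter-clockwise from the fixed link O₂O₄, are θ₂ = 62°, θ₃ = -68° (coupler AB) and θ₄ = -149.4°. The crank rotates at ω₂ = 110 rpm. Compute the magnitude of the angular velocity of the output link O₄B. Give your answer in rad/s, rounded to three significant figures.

2.81

ω₂ = 11.52 rad/s (from 110 rpm).
Differentiating the loop-closure r₂e^{iθ₂}+r₃e^{iθ₃}=r₁+r₄e^{iθ₄} gives r₂ω₂e^{iθ₂}+r₃ω₃e^{iθ₃}=r₄ω₄e^{iθ₄}.
Eliminating the other unknown: ω₄ = r₂ω₂ sin(θ₂−θ₃) / [r₄ sin(θ₄−θ₃)].
Numerator sine = +0.76604; denominator sine = -0.98876.
Result = 0.0591·11.52·(+0.76604) / (0.1874·(-0.98876)) = -2.8145 rad/s; magnitude 2.8145 rad/s.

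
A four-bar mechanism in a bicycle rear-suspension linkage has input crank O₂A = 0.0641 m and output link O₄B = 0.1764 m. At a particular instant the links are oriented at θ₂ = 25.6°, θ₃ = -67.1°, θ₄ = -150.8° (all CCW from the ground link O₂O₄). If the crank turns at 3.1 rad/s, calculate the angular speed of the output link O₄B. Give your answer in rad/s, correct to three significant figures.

1.13

ω₂ = 3.1 rad/s
Differentiating the loop-closure r₂e^{iθ₂}+r₃e^{iθ₃}=r₁+r₄e^{iθ₄} gives r₂ω₂e^{iθ₂}+r₃ω₃e^{iθ₃}=r₄ω₄e^{iθ₄}.
Eliminating the other unknown: ω₄ = r₂ω₂ sin(θ₂−θ₃) / [r₄ sin(θ₄−θ₃)].
Numerator sine = +0.99889; denominator sine = -0.99396.
Result = 0.0641·3.1·(+0.99889) / (0.1764·(-0.99396)) = -1.1321 rad/s; magnitude 1.1321 rad/s.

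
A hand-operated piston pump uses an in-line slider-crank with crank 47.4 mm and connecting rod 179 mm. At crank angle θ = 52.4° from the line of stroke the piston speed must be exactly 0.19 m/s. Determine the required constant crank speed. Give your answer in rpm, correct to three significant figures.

For an in-line slider-crank, |v_piston| = rω|sinθ|·[1 + r cosθ/√(L² − r² sin²θ)].
With r = 0.0474 m, L = 0.179 m, θ = 52.4°: the bracketed kinematic factor |dx/dθ| = 0.04376 m.
ω = v/|dx/dθ| = 0.19/0.04376 = 4.3418 rad/s.
N = 60ω/(2π) = 41.461 rpm.

41.5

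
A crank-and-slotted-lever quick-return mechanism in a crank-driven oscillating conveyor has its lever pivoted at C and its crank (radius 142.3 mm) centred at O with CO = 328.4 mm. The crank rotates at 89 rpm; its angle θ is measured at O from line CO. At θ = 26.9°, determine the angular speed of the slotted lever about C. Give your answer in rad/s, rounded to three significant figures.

ω = 9.32 rad/s (from 89 rpm).
Crank pin A relative to C: A = (d + r cosθ, r sinθ); lever angle φ = atan2(r sinθ, d + r cosθ).
Differentiating tanφ: φ̇ = rω(d cosθ + r)/(d² + r² + 2dr cosθ).
d² + r² + 2dr cosθ = |CA|² = 0.211446 m²;  d cosθ + r = +0.43517 m.
|ω_lever| = |0.1423·9.32·+0.43517| / 0.211446 = 2.7295 rad/s.

2.73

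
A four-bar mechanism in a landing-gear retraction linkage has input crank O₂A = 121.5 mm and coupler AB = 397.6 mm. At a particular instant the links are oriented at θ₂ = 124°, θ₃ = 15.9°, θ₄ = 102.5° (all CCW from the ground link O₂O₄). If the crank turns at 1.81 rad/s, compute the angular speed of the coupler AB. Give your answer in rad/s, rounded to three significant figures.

ω₂ = 1.81 rad/s
Differentiating the loop-closure r₂e^{iθ₂}+r₃e^{iθ₃}=r₁+r₄e^{iθ₄} gives r₂ω₂e^{iθ₂}+r₃ω₃e^{iθ₃}=r₄ω₄e^{iθ₄}.
Eliminating the other unknown: ω₃ = r₂ω₂ sin(θ₄−θ₂) / [r₃ sin(θ₃−θ₄)].
Numerator sine = -0.36650; denominator sine = -0.99824.
Result = 0.1215·1.81·(-0.36650) / (0.3976·(-0.99824)) = +0.20307 rad/s; magnitude 0.20307 rad/s.

0.203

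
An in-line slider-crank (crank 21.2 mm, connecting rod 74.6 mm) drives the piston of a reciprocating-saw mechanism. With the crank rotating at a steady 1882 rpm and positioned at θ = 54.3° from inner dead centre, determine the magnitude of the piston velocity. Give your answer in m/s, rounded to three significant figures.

ω = 2π·1882/60 = 197.1 rad/s
For an in-line slider-crank, x = r cosθ + √(L² − r² sin²θ), so v = −rω sinθ·[1 + r cosθ/√(L² − r² sin²θ)].
With r = 0.0212 m, L = 0.0746 m, θ = 54.3°: √(L² − r² sin²θ) = 0.072586 m.
v = −0.0212·197.1·0.81208·[1 + 0.0212·0.58354/0.072586] = -3.9713 m/s.
|v| = 3.9713 m/s.

3.97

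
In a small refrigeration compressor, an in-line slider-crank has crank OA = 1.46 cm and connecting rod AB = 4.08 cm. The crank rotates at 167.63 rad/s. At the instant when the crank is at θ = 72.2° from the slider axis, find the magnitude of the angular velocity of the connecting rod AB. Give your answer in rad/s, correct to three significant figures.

19.5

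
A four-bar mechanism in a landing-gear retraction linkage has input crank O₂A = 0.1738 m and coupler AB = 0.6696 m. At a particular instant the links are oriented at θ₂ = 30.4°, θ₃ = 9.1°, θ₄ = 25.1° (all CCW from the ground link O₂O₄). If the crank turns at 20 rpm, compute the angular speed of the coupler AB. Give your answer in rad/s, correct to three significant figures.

ω₂ = 2.094 rad/s (from 20 rpm).
Differentiating the loop-closure r₂e^{iθ₂}+r₃e^{iθ₃}=r₁+r₄e^{iθ₄} gives r₂ω₂e^{iθ₂}+r₃ω₃e^{iθ₃}=r₄ω₄e^{iθ₄}.
Eliminating the other unknown: ω₃ = r₂ω₂ sin(θ₄−θ₂) / [r₃ sin(θ₃−θ₄)].
Numerator sine = -0.09237; denominator sine = -0.27564.
Result = 0.1738·2.094·(-0.09237) / (0.6696·(-0.27564)) = +0.18217 rad/s; magnitude 0.18217 rad/s.

0.182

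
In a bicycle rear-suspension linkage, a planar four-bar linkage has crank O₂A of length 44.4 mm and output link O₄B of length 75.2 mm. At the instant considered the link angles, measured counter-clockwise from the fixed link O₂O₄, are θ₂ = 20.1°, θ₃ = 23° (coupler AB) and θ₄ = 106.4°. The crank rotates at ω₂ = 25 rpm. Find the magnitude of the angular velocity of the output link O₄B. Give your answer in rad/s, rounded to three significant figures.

ω₂ = 2.618 rad/s (from 25 rpm).
Differentiating the loop-closure r₂e^{iθ₂}+r₃e^{iθ₃}=r₁+r₄e^{iθ₄} gives r₂ω₂e^{iθ₂}+r₃ω₃e^{iθ₃}=r₄ω₄e^{iθ₄}.
Eliminating the other unknown: ω₄ = r₂ω₂ sin(θ₂−θ₃) / [r₄ sin(θ₄−θ₃)].
Numerator sine = -0.05059; denominator sine = +0.99337.
Result = 0.0444·2.618·(-0.05059) / (0.0752·(+0.99337)) = -0.078725 rad/s; magnitude 0.078725 rad/s.

0.0787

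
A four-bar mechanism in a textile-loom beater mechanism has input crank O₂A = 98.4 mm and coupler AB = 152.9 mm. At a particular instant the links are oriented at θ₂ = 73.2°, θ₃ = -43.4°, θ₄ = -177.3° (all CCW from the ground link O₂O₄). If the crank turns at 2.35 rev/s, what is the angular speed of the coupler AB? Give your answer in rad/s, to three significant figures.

12.4

ω₂ = 14.77 rad/s (from 2.35 rev/s).
Differentiating the loop-closure r₂e^{iθ₂}+r₃e^{iθ₃}=r₁+r₄e^{iθ₄} gives r₂ω₂e^{iθ₂}+r₃ω₃e^{iθ₃}=r₄ω₄e^{iθ₄}.
Eliminating the other unknown: ω₃ = r₂ω₂ sin(θ₄−θ₂) / [r₃ sin(θ₃−θ₄)].
Numerator sine = +0.94264; denominator sine = +0.72055.
Result = 0.0984·14.77·(+0.94264) / (0.1529·(+0.72055)) = +12.431 rad/s; magnitude 12.431 rad/s.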